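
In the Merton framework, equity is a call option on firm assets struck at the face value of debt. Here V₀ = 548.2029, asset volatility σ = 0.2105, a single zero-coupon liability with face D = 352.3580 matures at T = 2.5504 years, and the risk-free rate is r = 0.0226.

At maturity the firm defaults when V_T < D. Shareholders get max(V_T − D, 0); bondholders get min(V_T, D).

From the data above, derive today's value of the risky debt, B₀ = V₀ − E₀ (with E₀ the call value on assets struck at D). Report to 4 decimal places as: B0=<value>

Work the structural quantities from V₀ = 548.2029 against face 352.3580:
d₁ = [ln(V₀/D) + (r + σ²/2)T] / (σ√T)
   = [ln(548.2029/352.3580) + (0.0226 + 0.5·0.2105²)·2.5504] / (0.2105·√2.5504)
   = [0.441998 + 0.114143] / 0.336168 = 1.654356
d₂ = d₁ − σ√T = 1.654356 − 0.336168 = 1.318188
N(d₁) = 0.950972,  N(d₂) = 0.906280,  e^(−rT) = 0.943991
E₀ = V₀·N(d₁) − D·e^(−rT)·N(d₂)
   = 548.2029·0.950972 − 352.3580·0.943991·0.906280 = 219.876687
B₀ = V₀ − E₀ = 548.2029 − 219.876687 = 328.326213

B0=328.3262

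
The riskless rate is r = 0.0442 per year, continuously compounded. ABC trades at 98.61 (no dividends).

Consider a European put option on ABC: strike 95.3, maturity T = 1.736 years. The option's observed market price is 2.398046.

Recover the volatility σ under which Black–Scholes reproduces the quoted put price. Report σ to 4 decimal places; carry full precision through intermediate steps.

sigma = 0.1277

At σ = 0.1277 the Black–Scholes value reproduces the quote:
σ√T = 0.1277·√1.736 = 0.168254
d₁ = (ln(S/K) + (r+σ²/2)T) / (σ√T) = (ln(98.61/95.3) + (0.0442+0.1277²/2)·1.736) / 0.168254 = (0.034143 + 0.090886) / 0.168254 = 0.743095
d₂ = d₁ − σ√T = 0.743095 − 0.168254 = 0.574841
e^{−rT} = 0.926139
N(−d₁) = 0.228712,  N(−d₂) = 0.282699
V = K·e^{−rT}·N(−d₂) − S·N(−d₁) = 24.951347 − 22.553301 = 2.398046 (matching the quote); vega is positive throughout, so no other σ reproduces this price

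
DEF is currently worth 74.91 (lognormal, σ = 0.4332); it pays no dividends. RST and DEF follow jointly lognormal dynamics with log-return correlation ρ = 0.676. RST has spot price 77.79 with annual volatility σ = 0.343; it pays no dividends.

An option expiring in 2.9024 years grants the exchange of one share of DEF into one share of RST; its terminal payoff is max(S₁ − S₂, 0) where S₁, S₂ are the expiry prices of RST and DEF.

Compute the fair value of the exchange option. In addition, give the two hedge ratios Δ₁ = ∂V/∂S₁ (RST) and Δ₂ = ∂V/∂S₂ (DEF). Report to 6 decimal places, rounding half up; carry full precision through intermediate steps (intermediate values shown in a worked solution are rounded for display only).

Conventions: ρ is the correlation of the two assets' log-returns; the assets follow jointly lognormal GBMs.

σ_eff = √(σ₁² + σ₂² − 2ρσ₁σ₂) = √(0.343² + 0.4332² − 2·0.676·0.343·0.4332) = 0.323142
d₁ = (ln(S₁/S₂) + (q₂ − q₁ + σ_eff²/2)T) / (σ_eff√T) = (ln(77.79/74.91) + (0.0 − 0.0 + 0.052210)·2.9024) / 0.550519 = 0.343787
d₂ = d₁ − σ_eff√T = 0.343787 − 0.550519 = -0.206732
N(d₁) = 0.634497,  N(d₂) = 0.418109
V = S₁·e^{−q₁T}·N(d₁) − S₂·e^{−q₂T}·N(d₂) = 49.357490 − 31.320582 = 18.036908
Key observation: the rate r is irrelevant here: denominating values in DEF turns the exchange into a ratio option on S₁/S₂, and discounting at r drops out.
Δ₁ = e^{−q₁T}·N(d₁) = 0.634497;  Δ₂ = −e^{−q₂T}·N(d₂) = -0.418109

exchange price = 18.036908
Δ1 = 0.634497
Δ2 = -0.418109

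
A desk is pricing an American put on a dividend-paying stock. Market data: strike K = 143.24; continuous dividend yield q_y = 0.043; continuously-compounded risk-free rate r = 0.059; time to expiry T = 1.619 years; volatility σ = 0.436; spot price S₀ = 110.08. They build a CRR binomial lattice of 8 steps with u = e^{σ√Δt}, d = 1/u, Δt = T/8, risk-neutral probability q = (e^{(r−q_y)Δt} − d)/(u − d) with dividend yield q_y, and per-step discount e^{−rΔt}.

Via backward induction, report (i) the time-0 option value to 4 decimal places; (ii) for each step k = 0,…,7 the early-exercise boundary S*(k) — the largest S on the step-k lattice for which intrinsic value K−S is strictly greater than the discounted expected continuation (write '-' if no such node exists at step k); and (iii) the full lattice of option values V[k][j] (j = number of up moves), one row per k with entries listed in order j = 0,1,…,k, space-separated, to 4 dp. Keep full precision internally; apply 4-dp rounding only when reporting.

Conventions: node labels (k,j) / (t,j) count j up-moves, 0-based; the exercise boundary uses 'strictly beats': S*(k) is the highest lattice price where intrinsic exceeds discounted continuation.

price = 43.8107
boundary = - - 74.3608 61.1169 74.3608 61.1169 74.3608 90.4745
tree:
43.8107
55.7421 30.9125
68.8792 41.7366 18.9803
82.1231 54.5817 27.7087 9.2029
93.0081 68.8792 39.1801 14.9309 2.7013
101.9545 82.1231 53.2430 23.6519 5.0564 0.0000
109.3076 93.0081 68.8792 36.2306 9.4645 0.0000 0.0000
115.3510 101.9545 82.1231 52.7655 17.7156 0.0000 0.0000 0.0000
120.3181 109.3076 93.0081 68.8792 33.1600 0.0000 0.0000 0.0000 0.0000

Δt=0.20237  u=1.21670  d=0.82190  q=0.45934  discount=0.98813
step 8 (expiry): payoffs max(K−S,0) = 120.3181 109.3076 93.0081 68.8792 33.1600 0.0000 0.0000 0.0000 0.0000
step 7: (k=7,j=0): S=27.8890, K−S=115.3510, hold=113.8925 ⇒ V=115.3510 exercise | (k=7,j=1): S=41.2855, K−S=101.9545, hold=100.6121 ⇒ V=101.9545 exercise | (k=7,j=2): S=61.1169, K−S=82.1231, hold=80.9525 ⇒ V=82.1231 exercise | (k=7,j=3): S=90.4745, K−S=52.7655, hold=51.8493 ⇒ V=52.7655 exercise | (k=7,j=4): S=133.9340, K−S=9.3060, hold=17.7156 ⇒ V=17.7156 continue | (k=7,j=5): S=198.2692, K−S=0.0000, hold=0.0000 ⇒ V=0.0000 continue | (k=7,j=6): S=293.5079, K−S=0.0000, hold=0.0000 ⇒ V=0.0000 continue | (k=7,j=7): S=434.4946, K−S=0.0000, hold=0.0000 ⇒ V=0.0000 continue  boundary S*=90.4745
step 6: (k=6,j=0): S=33.9324, K−S=109.3076, hold=107.9015 ⇒ V=109.3076 exercise | (k=6,j=1): S=50.2319, K−S=93.0081, hold=91.7432 ⇒ V=93.0081 exercise | (k=6,j=2): S=74.3608, K−S=68.8792, hold=67.8234 ⇒ V=68.8792 exercise | (k=6,j=3): S=110.0800, K−S=33.1600, hold=36.2306 ⇒ V=36.2306 continue | (k=6,j=4): S=162.9570, K−S=0.0000, hold=9.4645 ⇒ V=9.4645 continue | (k=6,j=5): S=241.2334, K−S=0.0000, hold=0.0000 ⇒ V=0.0000 continue | (k=6,j=6): S=357.1100, K−S=0.0000, hold=0.0000 ⇒ V=0.0000 continue  boundary S*=74.3608
step 5: (k=5,j=0): S=41.2855, K−S=101.9545, hold=100.6121 ⇒ V=101.9545 exercise | (k=5,j=1): S=61.1169, K−S=82.1231, hold=80.9525 ⇒ V=82.1231 exercise | (k=5,j=2): S=90.4745, K−S=52.7655, hold=53.2430 ⇒ V=53.2430 continue | (k=5,j=3): S=133.9340, K−S=9.3060, hold=23.6519 ⇒ V=23.6519 continue | (k=5,j=4): S=198.2692, K−S=0.0000, hold=5.0564 ⇒ V=5.0564 continue | (k=5,j=5): S=293.5079, K−S=0.0000, hold=0.0000 ⇒ V=0.0000 continue  boundary S*=61.1169
step 4: (k=4,j=0): S=50.2319, K−S=93.0081, hold=91.7432 ⇒ V=93.0081 exercise | (k=4,j=1): S=74.3608, K−S=68.8792, hold=68.0401 ⇒ V=68.8792 exercise | (k=4,j=2): S=110.0800, K−S=33.1600, hold=39.1801 ⇒ V=39.1801 continue | (k=4,j=3): S=162.9570, K−S=0.0000, hold=14.9309 ⇒ V=14.9309 continue | (k=4,j=4): S=241.2334, K−S=0.0000, hold=2.7013 ⇒ V=2.7013 continue  boundary S*=74.3608
step 3: (k=3,j=0): S=61.1169, K−S=82.1231, hold=80.9525 ⇒ V=82.1231 exercise | (k=3,j=1): S=90.4745, K−S=52.7655, hold=54.5817 ⇒ V=54.5817 continue | (k=3,j=2): S=133.9340, K−S=9.3060, hold=27.7087 ⇒ V=27.7087 continue | (k=3,j=3): S=198.2692, K−S=0.0000, hold=9.2029 ⇒ V=9.2029 continue  boundary S*=61.1169
step 2: (k=2,j=0): S=74.3608, K−S=68.8792, hold=68.6477 ⇒ V=68.8792 exercise | (k=2,j=1): S=110.0800, K−S=33.1600, hold=41.7366 ⇒ V=41.7366 continue | (k=2,j=2): S=162.9570, K−S=0.0000, hold=18.9803 ⇒ V=18.9803 continue  boundary S*=74.3608
step 1: (k=1,j=0): S=90.4745, K−S=52.7655, hold=55.7421 ⇒ V=55.7421 continue | (k=1,j=1): S=133.9340, K−S=9.3060, hold=30.9125 ⇒ V=30.9125 continue  boundary S*=-
step 0: (k=0,j=0): S=110.0800, K−S=33.1600, hold=43.8107 ⇒ V=43.8107 continue  boundary S*=-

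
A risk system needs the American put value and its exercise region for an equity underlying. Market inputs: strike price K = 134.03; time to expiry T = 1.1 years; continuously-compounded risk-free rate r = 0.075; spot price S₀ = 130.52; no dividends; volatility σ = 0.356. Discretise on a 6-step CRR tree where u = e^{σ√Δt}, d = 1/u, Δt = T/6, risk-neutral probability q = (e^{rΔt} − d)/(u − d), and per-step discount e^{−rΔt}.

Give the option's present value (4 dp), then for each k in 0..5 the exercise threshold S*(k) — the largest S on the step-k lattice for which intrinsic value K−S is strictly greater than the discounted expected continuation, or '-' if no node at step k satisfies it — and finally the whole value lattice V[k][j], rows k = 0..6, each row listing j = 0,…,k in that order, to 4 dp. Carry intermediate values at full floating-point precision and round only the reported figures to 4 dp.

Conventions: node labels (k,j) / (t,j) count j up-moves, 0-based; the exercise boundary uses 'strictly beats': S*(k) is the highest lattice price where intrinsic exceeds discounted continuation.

Δt=0.18333  u=1.16466  d=0.85862  q=0.50720  discount=0.98634
step 6 (expiry): payoffs max(K−S,0) = 81.7326 63.0920 37.8072 3.5100 0.0000 0.0000 0.0000
step 5: (k=5,j=0): S=60.9087, K−S=73.1213, hold=71.2910 ⇒ V=73.1213 exercise | (k=5,j=1): S=82.6187, K−S=51.4113, hold=49.5810 ⇒ V=51.4113 exercise | (k=5,j=2): S=112.0669, K−S=21.9631, hold=20.1328 ⇒ V=21.9631 exercise | (k=5,j=3): S=152.0116, K−S=0.0000, hold=1.7061 ⇒ V=1.7061 continue | (k=5,j=4): S=206.1939, K−S=0.0000, hold=0.0000 ⇒ V=0.0000 continue | (k=5,j=5): S=279.6886, K−S=0.0000, hold=0.0000 ⇒ V=0.0000 continue  boundary S*=112.0669
step 4: (k=4,j=0): S=70.9380, K−S=63.0920, hold=61.2617 ⇒ V=63.0920 exercise | (k=4,j=1): S=96.2228, K−S=37.8072, hold=35.9769 ⇒ V=37.8072 exercise | (k=4,j=2): S=130.5200, K−S=3.5100, hold=11.5290 ⇒ V=11.5290 continue | (k=4,j=3): S=177.0419, K−S=0.0000, hold=0.8293 ⇒ V=0.8293 continue | (k=4,j=4): S=240.1459, K−S=0.0000, hold=0.0000 ⇒ V=0.0000 continue  boundary S*=96.2228
step 3: (k=3,j=0): S=82.6187, K−S=51.4113, hold=49.5810 ⇒ V=51.4113 exercise | (k=3,j=1): S=112.0669, K−S=21.9631, hold=24.1445 ⇒ V=24.1445 continue | (k=3,j=2): S=152.0116, K−S=0.0000, hold=6.0187 ⇒ V=6.0187 continue | (k=3,j=3): S=206.1939, K−S=0.0000, hold=0.4031 ⇒ V=0.4031 continue  boundary S*=82.6187
step 2: (k=2,j=0): S=96.2228, K−S=37.8072, hold=37.0682 ⇒ V=37.8072 exercise | (k=2,j=1): S=130.5200, K−S=3.5100, hold=14.7468 ⇒ V=14.7468 continue | (k=2,j=2): S=177.0419, K−S=0.0000, hold=3.1271 ⇒ V=3.1271 continue  boundary S*=96.2228
step 1: (k=1,j=0): S=112.0669, K−S=21.9631, hold=25.7543 ⇒ V=25.7543 continue | (k=1,j=1): S=152.0116, K−S=0.0000, hold=8.7324 ⇒ V=8.7324 continue  boundary S*=-
step 0: (k=0,j=0): S=130.5200, K−S=3.5100, hold=16.8869 ⇒ V=16.8869 continue  boundary S*=-

price = 16.8869
boundary = - - 96.2228 82.6187 96.2228 112.0669
tree:
16.8869
25.7543 8.7324
37.8072 14.7468 3.1271
51.4113 24.1445 6.0187 0.4031
63.0920 37.8072 11.5290 0.8293 0.0000
73.1213 51.4113 21.9631 1.7061 0.0000 0.0000
81.7326 63.0920 37.8072 3.5100 0.0000 0.0000 0.0000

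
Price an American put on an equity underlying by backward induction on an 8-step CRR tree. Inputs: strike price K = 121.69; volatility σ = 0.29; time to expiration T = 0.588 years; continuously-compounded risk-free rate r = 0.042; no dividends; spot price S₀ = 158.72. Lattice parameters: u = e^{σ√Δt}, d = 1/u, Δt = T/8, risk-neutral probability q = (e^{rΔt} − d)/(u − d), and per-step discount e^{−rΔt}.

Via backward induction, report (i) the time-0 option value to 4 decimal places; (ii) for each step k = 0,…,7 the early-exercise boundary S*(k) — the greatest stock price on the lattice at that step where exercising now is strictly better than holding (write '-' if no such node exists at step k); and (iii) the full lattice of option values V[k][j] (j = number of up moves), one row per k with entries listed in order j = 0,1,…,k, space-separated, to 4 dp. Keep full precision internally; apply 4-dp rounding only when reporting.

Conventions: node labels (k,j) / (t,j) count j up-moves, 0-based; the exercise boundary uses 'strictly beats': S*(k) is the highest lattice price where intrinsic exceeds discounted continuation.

params: Δt=0.07350 u=1.08179 d=0.92439 q=0.50000 e^(-rΔt)=0.99692
t_8 payoffs: 37.0701 22.6610 5.7984 0.0000 0.0000 0.0000 0.0000 0.0000 0.0000
t_7: node(7,0) S=91.5413 payoff=30.1487 vs cont=29.7736 → 30.1487 [stop]  node(7,1) S=107.1290 payoff=14.5610 vs cont=14.1859 → 14.5610 [stop]  node(7,2) S=125.3710 payoff=0.0000 vs cont=2.8903 → 2.8903 [wait]  node(7,3) S=146.7191 payoff=0.0000 vs cont=0.0000 → 0.0000 [wait]  node(7,4) S=171.7025 payoff=0.0000 vs cont=0.0000 → 0.0000 [wait]  node(7,5) S=200.9400 payoff=0.0000 vs cont=0.0000 → 0.0000 [wait]  node(7,6) S=235.1561 payoff=0.0000 vs cont=0.0000 → 0.0000 [wait]  node(7,7) S=275.1985 payoff=0.0000 vs cont=0.0000 → 0.0000 [wait]  ⇒ S*(7)=107.1290
t_6: node(6,0) S=99.0290 payoff=22.6610 vs cont=22.2860 → 22.6610 [stop]  node(6,1) S=115.8916 payoff=5.7984 vs cont=8.6988 → 8.6988 [wait]  node(6,2) S=135.6257 payoff=0.0000 vs cont=1.4407 → 1.4407 [wait]  node(6,3) S=158.7200 payoff=0.0000 vs cont=0.0000 → 0.0000 [wait]  node(6,4) S=185.7469 payoff=0.0000 vs cont=0.0000 → 0.0000 [wait]  node(6,5) S=217.3759 payoff=0.0000 vs cont=0.0000 → 0.0000 [wait]  node(6,6) S=254.3906 payoff=0.0000 vs cont=0.0000 → 0.0000 [wait]  ⇒ S*(6)=99.0290
t_5: node(5,0) S=107.1290 payoff=14.5610 vs cont=15.6316 → 15.6316 [wait]  node(5,1) S=125.3710 payoff=0.0000 vs cont=5.0541 → 5.0541 [wait]  node(5,2) S=146.7191 payoff=0.0000 vs cont=0.7181 → 0.7181 [wait]  node(5,3) S=171.7025 payoff=0.0000 vs cont=0.0000 → 0.0000 [wait]  node(5,4) S=200.9400 payoff=0.0000 vs cont=0.0000 → 0.0000 [wait]  node(5,5) S=235.1561 payoff=0.0000 vs cont=0.0000 → 0.0000 [wait]  ⇒ S*(5)=-
t_4: node(4,0) S=115.8916 payoff=5.7984 vs cont=10.3110 → 10.3110 [wait]  node(4,1) S=135.6257 payoff=0.0000 vs cont=2.8772 → 2.8772 [wait]  node(4,2) S=158.7200 payoff=0.0000 vs cont=0.3580 → 0.3580 [wait]  node(4,3) S=185.7469 payoff=0.0000 vs cont=0.0000 → 0.0000 [wait]  node(4,4) S=217.3759 payoff=0.0000 vs cont=0.0000 → 0.0000 [wait]  ⇒ S*(4)=-
t_3: node(3,0) S=125.3710 payoff=0.0000 vs cont=6.5738 → 6.5738 [wait]  node(3,1) S=146.7191 payoff=0.0000 vs cont=1.6126 → 1.6126 [wait]  node(3,2) S=171.7025 payoff=0.0000 vs cont=0.1784 → 0.1784 [wait]  node(3,3) S=200.9400 payoff=0.0000 vs cont=0.0000 → 0.0000 [wait]  ⇒ S*(3)=-
t_2: node(2,0) S=135.6257 payoff=0.0000 vs cont=4.0806 → 4.0806 [wait]  node(2,1) S=158.7200 payoff=0.0000 vs cont=0.8928 → 0.8928 [wait]  node(2,2) S=185.7469 payoff=0.0000 vs cont=0.0889 → 0.0889 [wait]  ⇒ S*(2)=-
t_1: node(1,0) S=146.7191 payoff=0.0000 vs cont=2.4790 → 2.4790 [wait]  node(1,1) S=171.7025 payoff=0.0000 vs cont=0.4893 → 0.4893 [wait]  ⇒ S*(1)=-
t_0: node(0,0) S=158.7200 payoff=0.0000 vs cont=1.4796 → 1.4796 [wait]  ⇒ S*(0)=-

price = 1.4796
boundary = - - - - - - 99.0290 107.1290
tree:
1.4796
2.4790 0.4893
4.0806 0.8928 0.0889
6.5738 1.6126 0.1784 0.0000
10.3110 2.8772 0.3580 0.0000 0.0000
15.6316 5.0541 0.7181 0.0000 0.0000 0.0000
22.6610 8.6988 1.4407 0.0000 0.0000 0.0000 0.0000
30.1487 14.5610 2.8903 0.0000 0.0000 0.0000 0.0000 0.0000
37.0701 22.6610 5.7984 0.0000 0.0000 0.0000 0.0000 0.0000 0.0000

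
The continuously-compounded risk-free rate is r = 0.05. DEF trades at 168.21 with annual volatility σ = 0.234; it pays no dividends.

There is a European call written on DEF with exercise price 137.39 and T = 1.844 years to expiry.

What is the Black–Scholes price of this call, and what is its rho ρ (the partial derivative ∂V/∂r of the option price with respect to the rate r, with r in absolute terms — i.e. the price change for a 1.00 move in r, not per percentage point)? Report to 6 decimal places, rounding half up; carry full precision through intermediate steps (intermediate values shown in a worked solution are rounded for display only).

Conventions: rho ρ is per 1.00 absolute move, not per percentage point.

price = 47.293956
ρ = 179.932826

σ√T = 0.234·√1.844 = 0.317758
d₁ = (ln(S/K) + (r+σ²/2)T) / (σ√T) = (ln(168.21/137.39) + (0.05+0.234²/2)·1.844) / 0.317758 = (0.202390 + 0.142685) / 0.317758 = 1.085967
d₂ = d₁ − σ√T = 1.085967 − 0.317758 = 0.768209
e^{−rT} = 0.911923
N(d₁) = 0.861253,  N(d₂) = 0.778819
Call price V = S·N(d₁) − K·e^{−rT}·N(d₂) = 144.871410 − 97.577454 = 47.293956
ρ = K·T·e^{−rT}·N(d₂) = 179.932826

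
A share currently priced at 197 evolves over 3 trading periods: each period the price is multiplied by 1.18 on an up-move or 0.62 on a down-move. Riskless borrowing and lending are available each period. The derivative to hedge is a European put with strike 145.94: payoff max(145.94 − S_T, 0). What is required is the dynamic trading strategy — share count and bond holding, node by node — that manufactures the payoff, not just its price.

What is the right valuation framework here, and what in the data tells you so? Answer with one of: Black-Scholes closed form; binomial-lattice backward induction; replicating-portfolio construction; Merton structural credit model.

Key observation: since the answer must list Δ and B at each node of the 1.18/0.62 lattice on 197, the replicating-portfolio method — solving the two-state system at every node — is the one that applies.

framework: replicating-portfolio construction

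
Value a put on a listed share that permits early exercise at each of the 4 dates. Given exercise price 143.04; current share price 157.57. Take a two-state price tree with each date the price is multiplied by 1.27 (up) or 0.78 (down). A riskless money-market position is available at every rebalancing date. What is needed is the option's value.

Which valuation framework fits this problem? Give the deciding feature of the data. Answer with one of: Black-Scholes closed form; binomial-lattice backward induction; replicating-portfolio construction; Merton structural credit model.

Key observation: with exercise allowed before expiry on a discrete up/down model (4 steps from spot 157.57), the strike-143.04 put's value must be rolled back through the tree testing early exercise at each node.

framework: binomial-lattice backward induction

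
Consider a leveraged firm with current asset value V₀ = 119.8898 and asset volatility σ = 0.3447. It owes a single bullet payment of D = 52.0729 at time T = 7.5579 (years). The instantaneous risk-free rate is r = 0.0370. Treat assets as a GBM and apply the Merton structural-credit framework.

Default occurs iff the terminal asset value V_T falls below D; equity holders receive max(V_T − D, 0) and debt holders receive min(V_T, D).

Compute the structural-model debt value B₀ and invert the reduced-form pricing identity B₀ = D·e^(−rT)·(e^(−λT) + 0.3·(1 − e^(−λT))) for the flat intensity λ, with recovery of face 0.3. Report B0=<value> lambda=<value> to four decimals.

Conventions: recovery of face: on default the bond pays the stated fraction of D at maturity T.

B0=35.8040 lambda=0.0183

With assets at 119.8898 and a single debt payment of 52.0729 at 7.5579 years:
d₁ = [ln(V₀/D) + (r + σ²/2)T] / (σ√T)
   = [ln(119.8898/52.0729) + (0.0370 + 0.5·0.3447²)·7.5579] / (0.3447·√7.5579)
   = [0.833928 + 0.728650] / 0.947637 = 1.648921
d₂ = d₁ − σ√T = 1.648921 − 0.947637 = 0.701285
N(d₁) = 0.950418,  N(d₂) = 0.758437,  e^(−rT) = 0.756054
E₀ = V₀·N(d₁) − D·e^(−rT)·N(d₂)
   = 119.8898·0.950418 − 52.0729·0.756054·0.758437 = 84.085814
B₀ = V₀ − E₀ = 119.8898 − 84.085814 = 35.803986
e^(−λT) = (B₀·e^(rT)/D − 0.3)/(1 − 0.3) = (35.8040·1.322657/52.0729 − 0.3)/0.7 = 0.87060715
λ = −ln(0.87060715)/7.5579 = 0.018334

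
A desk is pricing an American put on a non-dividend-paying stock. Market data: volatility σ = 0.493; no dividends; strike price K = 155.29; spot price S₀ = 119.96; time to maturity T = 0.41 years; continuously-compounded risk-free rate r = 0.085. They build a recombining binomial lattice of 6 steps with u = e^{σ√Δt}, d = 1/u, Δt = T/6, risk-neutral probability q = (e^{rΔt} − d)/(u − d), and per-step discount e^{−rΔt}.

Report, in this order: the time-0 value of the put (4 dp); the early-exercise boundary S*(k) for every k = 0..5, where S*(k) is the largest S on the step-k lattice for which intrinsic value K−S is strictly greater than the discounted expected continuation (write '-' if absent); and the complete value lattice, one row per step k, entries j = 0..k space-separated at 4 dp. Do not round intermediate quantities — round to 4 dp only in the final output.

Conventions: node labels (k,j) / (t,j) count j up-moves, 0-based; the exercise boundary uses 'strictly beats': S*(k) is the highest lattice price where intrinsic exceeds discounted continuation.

Δt=0.06833, u=1.13755, d=0.87909, q=0.49036, disc=e^(-rΔt)=0.99421
k=6 terminal: V=max(K-S,0) → 99.9266 83.6492 62.5860 35.3300 0.0604 0.0000 0.0000
k=5: j=0 S=62.9784 intr=92.3116 cont=91.4123 V=92.3116[EX]; j=1 S=81.4947 intr=73.7953 cont=72.8959 V=73.7953[EX]; j=2 S=105.4551 intr=49.8349 cont=48.9356 V=49.8349[EX]; j=3 S=136.4600 intr=18.8300 cont=17.9306 V=18.8300[EX]; j=4 S=176.5808 intr=0.0000 cont=0.0306 V=0.0306[hold]; j=5 S=228.4975 intr=0.0000 cont=0.0000 V=0.0000[hold]  S*(5)=136.4600
k=4: j=0 S=71.6408 intr=83.6492 cont=82.7498 V=83.6492[EX]; j=1 S=92.7040 intr=62.5860 cont=61.6866 V=62.5860[EX]; j=2 S=119.9600 intr=35.3300 cont=34.4306 V=35.3300[EX]; j=3 S=155.2296 intr=0.0604 cont=9.5558 V=9.5558[hold]; j=4 S=200.8688 intr=0.0000 cont=0.0155 V=0.0155[hold]  S*(4)=119.9600
k=3: j=0 S=81.4947 intr=73.7953 cont=72.8959 V=73.7953[EX]; j=1 S=105.4551 intr=49.8349 cont=48.9356 V=49.8349[EX]; j=2 S=136.4600 intr=18.8300 cont=22.5598 V=22.5598[hold]; j=3 S=176.5808 intr=0.0000 cont=4.8493 V=4.8493[hold]  S*(3)=105.4551
k=2: j=0 S=92.7040 intr=62.5860 cont=61.6866 V=62.5860[EX]; j=1 S=119.9600 intr=35.3300 cont=36.2490 V=36.2490[hold]; j=2 S=155.2296 intr=0.0604 cont=13.7949 V=13.7949[hold]  S*(2)=92.7040
k=1: j=0 S=105.4551 intr=49.8349 cont=49.3836 V=49.8349[EX]; j=1 S=136.4600 intr=18.8300 cont=25.0921 V=25.0921[hold]  S*(1)=105.4551
k=0: j=0 S=119.9600 intr=35.3300 cont=37.4836 V=37.4836[hold]  S*(0)=-

price = 37.4836
boundary = - 105.4551 92.7040 105.4551 119.9600 136.4600
tree:
37.4836
49.8349 25.0921
62.5860 36.2490 13.7949
73.7953 49.8349 22.5598 4.8493
83.6492 62.5860 35.3300 9.5558 0.0155
92.3116 73.7953 49.8349 18.8300 0.0306 0.0000
99.9266 83.6492 62.5860 35.3300 0.0604 0.0000 0.0000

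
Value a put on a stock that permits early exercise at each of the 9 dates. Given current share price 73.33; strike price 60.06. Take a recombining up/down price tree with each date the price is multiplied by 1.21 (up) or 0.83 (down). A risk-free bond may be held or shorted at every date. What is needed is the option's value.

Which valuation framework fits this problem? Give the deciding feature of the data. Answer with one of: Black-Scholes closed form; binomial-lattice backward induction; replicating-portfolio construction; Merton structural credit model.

framework: binomial-lattice backward induction

Key observation: the put (strike 60.06 on spot 73.33) is American-style on a 9-step discrete price model, so the early-exercise decision at every node requires stepwise backward valuation — a closed form cannot price the exercise right.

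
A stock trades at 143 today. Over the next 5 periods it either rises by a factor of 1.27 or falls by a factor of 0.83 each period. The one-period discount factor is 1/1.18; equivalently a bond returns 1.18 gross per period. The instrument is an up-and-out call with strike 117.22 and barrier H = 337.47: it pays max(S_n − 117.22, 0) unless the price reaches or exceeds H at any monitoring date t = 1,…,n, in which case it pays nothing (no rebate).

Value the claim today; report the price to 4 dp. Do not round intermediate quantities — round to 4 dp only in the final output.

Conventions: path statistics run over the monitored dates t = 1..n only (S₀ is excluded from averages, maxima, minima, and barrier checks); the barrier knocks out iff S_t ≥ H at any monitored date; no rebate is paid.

price = 35.5584

Set p* = 0.7955 (from d < R < u); the path-dependent value is the discounted p*-expectation over all price paths.
Enumerate all 2^5 = 32 price paths (U = up ×1.27, D = down ×0.83); each path with k up-moves has probability p*^k·(1−p*)^(5−k).
DDDDD: M=118.6900, payoff=0.0000, prob=0.000358
UDDDD: M=181.6100, payoff=0.0000, prob=0.001392
DUDDD: M=150.7363, payoff=0.0000, prob=0.001392
UUDDD: M=230.6447, payoff=14.6596, prob=0.005415
DDUDD: M=125.1111, payoff=0.0000, prob=0.001392
UDUDD: M=191.4351, payoff=14.6596, prob=0.005415
DUUDD: M=191.4351, payoff=14.6596, prob=0.005415
UUUDD: M=292.9188, payoff=84.5717, prob=0.021058
DDDUD: M=118.6900, payoff=0.0000, prob=0.001392
UDDUD: M=181.6100, payoff=14.6596, prob=0.005415
DUDUD: M=158.8911, payoff=14.6596, prob=0.005415
UUDUD: M=243.1226, payoff=84.5717, prob=0.021058
DDUUD: M=158.8911, payoff=14.6596, prob=0.005415
UDUUD: M=243.1226, payoff=84.5717, prob=0.021058
DUUUD: M=243.1226, payoff=84.5717, prob=0.021058
UUUUD: M=372.0068, payoff=0.0000, prob=0.081894
DDDDU: M=118.6900, payoff=0.0000, prob=0.001392
UDDDU: M=181.6100, payoff=14.6596, prob=0.005415
DUDDU: M=150.7363, payoff=14.6596, prob=0.005415
UUDDU: M=230.6447, payoff=84.5717, prob=0.021058
DDUDU: M=131.8796, payoff=14.6596, prob=0.005415
UDUDU: M=201.7917, payoff=84.5717, prob=0.021058
DUUDU: M=201.7917, payoff=84.5717, prob=0.021058
UUUDU: M=308.7657, payoff=191.5457, prob=0.081894
DDDUU: M=131.8796, payoff=14.6596, prob=0.005415
UDDUU: M=201.7917, payoff=84.5717, prob=0.021058
DUDUU: M=201.7917, payoff=84.5717, prob=0.021058
UUDUU: M=308.7657, payoff=191.5457, prob=0.081894
DDUUU: M=201.7917, payoff=84.5717, prob=0.021058
UDUUU: M=308.7657, payoff=191.5457, prob=0.081894
DUUUU: M=308.7657, payoff=191.5457, prob=0.081894
UUUUU: M=472.4487, payoff=0.0000, prob=0.318476
Price = Σ prob·payoff / R^5 = 81.348948 / 2.287758 = 35.5584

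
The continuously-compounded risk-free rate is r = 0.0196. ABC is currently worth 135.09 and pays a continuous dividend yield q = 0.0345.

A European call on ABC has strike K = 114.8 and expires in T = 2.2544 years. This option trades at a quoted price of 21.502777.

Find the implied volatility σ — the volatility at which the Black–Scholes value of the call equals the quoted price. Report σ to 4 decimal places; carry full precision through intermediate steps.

At σ = 0.1785 the Black–Scholes value reproduces the quote:
σ√T = 0.1785·√2.2544 = 0.268012
d₁ = (ln(S/K) + (r−q+σ²/2)T) / (σ√T) = (ln(135.09/114.8) + (0.0196−0.0345+0.1785²/2)·2.2544) / 0.268012 = (0.162750 + 0.002325) / 0.268012 = 0.615922
d₂ = d₁ − σ√T = 0.615922 − 0.268012 = 0.347910
e^{−rT} = 0.956776
e^{−qT} = 0.925171
N(d₁) = 0.731027,  N(d₂) = 0.636046
V = S·e^{−qT}·N(d₁) − K·e^{−rT}·N(d₂) = 91.364735 − 69.861958 = 21.502777 (equal to the quote); since ∂V/∂σ > 0 for all σ, the implied volatility is unique

sigma = 0.1785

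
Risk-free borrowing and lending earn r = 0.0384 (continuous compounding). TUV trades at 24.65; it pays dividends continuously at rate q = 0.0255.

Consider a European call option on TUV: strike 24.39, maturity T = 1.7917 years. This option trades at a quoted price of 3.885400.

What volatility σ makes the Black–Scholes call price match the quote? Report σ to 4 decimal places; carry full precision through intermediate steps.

At σ = 0.2832 the Black–Scholes value reproduces the quote:
σ√T = 0.2832·√1.7917 = 0.379076
d₁ = (ln(S/K) + (r−q+σ²/2)T) / (σ√T) = (ln(24.65/24.39) + (0.0384−0.0255+0.2832²/2)·1.7917) / 0.379076 = (0.010604 + 0.094962) / 0.379076 = 0.278482
d₂ = d₁ − σ√T = 0.278482 − 0.379076 = -0.100594
e^{−rT} = 0.933512
e^{−qT} = 0.955340
N(d₁) = 0.609679,  N(d₂) = 0.459937
V = S·e^{−qT}·N(d₁) − K·e^{−rT}·N(d₂) = 14.357402 − 10.472002 = 3.885400 (the observed quote) — the price is monotone increasing in volatility, hence this σ is the only solution

sigma = 0.2832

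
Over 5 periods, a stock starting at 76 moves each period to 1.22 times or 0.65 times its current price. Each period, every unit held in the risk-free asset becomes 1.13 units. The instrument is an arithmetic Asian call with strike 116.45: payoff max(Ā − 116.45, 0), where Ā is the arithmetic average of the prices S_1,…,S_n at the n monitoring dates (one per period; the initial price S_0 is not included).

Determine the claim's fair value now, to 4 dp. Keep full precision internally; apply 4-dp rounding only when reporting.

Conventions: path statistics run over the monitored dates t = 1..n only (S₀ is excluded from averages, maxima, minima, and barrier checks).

price = 6.5622

Risk-neutral up-probability p* = (R−d)/(u−d) = (1.13−0.65)/(1.22−0.65) = 0.8421; the claim prices as the p*-weighted sum of path payoffs discounted by R^5.
Enumerate all 2^5 = 32 price paths (U = up ×1.22, D = down ×0.65); each path with k up-moves has probability p*^k·(1−p*)^(5−k).
DDDDD: Ā=24.9532, payoff=0.0000, prob=0.000098
UDDDD: Ā=46.8353, payoff=0.0000, prob=0.000523
DUDDD: Ā=38.1713, payoff=0.0000, prob=0.000523
UUDDD: Ā=71.6446, payoff=0.0000, prob=0.002791
DDUDD: Ā=32.5397, payoff=0.0000, prob=0.000523
UDUDD: Ā=61.0745, payoff=0.0000, prob=0.002791
DUUDD: Ā=52.4105, payoff=0.0000, prob=0.002791
UUUDD: Ā=98.3705, payoff=0.0000, prob=0.014888
DDDUD: Ā=28.8792, payoff=0.0000, prob=0.000523
UDDUD: Ā=54.2040, payoff=0.0000, prob=0.002791
DUDUD: Ā=45.5400, payoff=0.0000, prob=0.002791
UUDUD: Ā=85.4750, payoff=0.0000, prob=0.014888
DDUUD: Ā=39.9084, payoff=0.0000, prob=0.002791
UDUUD: Ā=74.9049, payoff=0.0000, prob=0.014888
DUUUD: Ā=66.2409, payoff=0.0000, prob=0.014888
UUUUD: Ā=124.3292, payoff=7.8792, prob=0.079402
DDDDU: Ā=26.4998, payoff=0.0000, prob=0.000523
UDDDU: Ā=49.7381, payoff=0.0000, prob=0.002791
DUDDU: Ā=41.0741, payoff=0.0000, prob=0.002791
UUDDU: Ā=77.0930, payoff=0.0000, prob=0.014888
DDUDU: Ā=35.4425, payoff=0.0000, prob=0.002791
UDUDU: Ā=66.5229, payoff=0.0000, prob=0.014888
DUUDU: Ā=57.8589, payoff=0.0000, prob=0.014888
UUUDU: Ā=108.5967, payoff=0.0000, prob=0.079402
DDDUU: Ā=31.7820, payoff=0.0000, prob=0.002791
UDDUU: Ā=59.6523, payoff=0.0000, prob=0.014888
DUDUU: Ā=50.9883, payoff=0.0000, prob=0.014888
UUDUU: Ā=95.7012, payoff=0.0000, prob=0.079402
DDUUU: Ā=45.3567, payoff=0.0000, prob=0.014888
UDUUU: Ā=85.1311, payoff=0.0000, prob=0.079402
DUUUU: Ā=76.4671, payoff=0.0000, prob=0.079402
UUUUU: Ā=143.5228, payoff=27.0728, prob=0.423479
Price = Σ prob·payoff / R^5 = 12.090395 / 1.842435 = 6.5622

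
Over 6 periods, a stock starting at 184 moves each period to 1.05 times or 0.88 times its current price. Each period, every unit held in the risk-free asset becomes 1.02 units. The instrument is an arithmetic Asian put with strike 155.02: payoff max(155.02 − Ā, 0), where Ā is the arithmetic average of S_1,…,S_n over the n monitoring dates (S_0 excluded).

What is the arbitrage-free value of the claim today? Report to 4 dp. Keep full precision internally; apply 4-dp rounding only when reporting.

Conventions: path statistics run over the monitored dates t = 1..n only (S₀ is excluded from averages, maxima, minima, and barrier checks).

price = 0.2108

With p* = (R−d)/(u−d) = 0.8235, sum probability × payoff across the paths and divide by R^6.
Enumerate all 2^6 = 64 price paths (U = up ×1.05, D = down ×0.88); each path with k up-moves has probability p*^k·(1−p*)^(6−k).
DDDDDD: Ā=120.4496, payoff=34.5704, prob=0.000030
UDDDDD: Ā=143.7182, payoff=11.3018, prob=0.000141
DUDDDD: Ā=138.5049, payoff=16.5151, prob=0.000141
UUDDDD: Ā=165.2615, payoff=0.0000, prob=0.000658
DDUDDD: Ā=133.9172, payoff=21.1028, prob=0.000141
UDUDDD: Ā=159.7875, payoff=0.0000, prob=0.000658
DUUDDD: Ā=154.5742, payoff=0.4458, prob=0.000658
UUUDDD: Ā=184.4351, payoff=0.0000, prob=0.003069
DDDUDD: Ā=129.8800, payoff=25.1400, prob=0.000141
UDDUDD: Ā=154.9704, payoff=0.0496, prob=0.000658
DUDUDD: Ā=149.7571, payoff=5.2629, prob=0.000658
UUDUDD: Ā=178.6874, payoff=0.0000, prob=0.003069
DDUUDD: Ā=145.1693, payoff=9.8507, prob=0.000658
UDUUDD: Ā=173.2134, payoff=0.0000, prob=0.003069
DUUUDD: Ā=168.0001, payoff=0.0000, prob=0.003069
UUUUDD: Ā=200.4547, payoff=0.0000, prob=0.014324
DDDDUD: Ā=126.3272, payoff=28.6928, prob=0.000141
UDDDUD: Ā=150.7313, payoff=4.2887, prob=0.000658
DUDDUD: Ā=145.5180, payoff=9.5020, prob=0.000658
UUDDUD: Ā=173.6294, payoff=0.0000, prob=0.003069
DDUDUD: Ā=140.9303, payoff=14.0897, prob=0.000658
UDUDUD: Ā=168.1554, payoff=0.0000, prob=0.003069
DUUDUD: Ā=162.9421, payoff=0.0000, prob=0.003069
UUUDUD: Ā=194.4196, payoff=0.0000, prob=0.014324
DDDUUD: Ā=136.8931, payoff=18.1269, prob=0.000658
UDDUUD: Ā=163.3383, payoff=0.0000, prob=0.003069
DUDUUD: Ā=158.1250, payoff=0.0000, prob=0.003069
UUDUUD: Ā=188.6719, payoff=0.0000, prob=0.014324
DDUUUD: Ā=153.5373, payoff=1.4827, prob=0.003069
UDUUUD: Ā=183.1979, payoff=0.0000, prob=0.014324
DUUUUD: Ā=177.9845, payoff=0.0000, prob=0.014324
UUUUUD: Ā=212.3679, payoff=0.0000, prob=0.066845
DDDDDU: Ā=123.2008, payoff=31.8192, prob=0.000141
UDDDDU: Ā=147.0010, payoff=8.0190, prob=0.000658
DUDDDU: Ā=141.7876, payoff=13.2324, prob=0.000658
UUDDDU: Ā=169.1784, payoff=0.0000, prob=0.003069
DDUDDU: Ā=137.1999, payoff=17.8201, prob=0.000658
UDUDDU: Ā=163.7044, payoff=0.0000, prob=0.003069
DUUDDU: Ā=158.4911, payoff=0.0000, prob=0.003069
UUUDDU: Ā=189.1087, payoff=0.0000, prob=0.014324
DDDUDU: Ā=133.1627, payoff=21.8573, prob=0.000658
UDDUDU: Ā=158.8873, payoff=0.0000, prob=0.003069
DUDUDU: Ā=153.6740, payoff=1.3460, prob=0.003069
UUDUDU: Ā=183.3610, payoff=0.0000, prob=0.014324
DDUUDU: Ā=149.0862, payoff=5.9338, prob=0.003069
UDUUDU: Ā=177.8870, payoff=0.0000, prob=0.014324
DUUUDU: Ā=172.6737, payoff=0.0000, prob=0.014324
UUUUDU: Ā=206.0311, payoff=0.0000, prob=0.066845
DDDDUU: Ā=129.6100, payoff=25.4100, prob=0.000658
UDDDUU: Ā=154.6482, payoff=0.3718, prob=0.003069
DUDDUU: Ā=149.4349, payoff=5.5851, prob=0.003069
UUDDUU: Ā=178.3030, payoff=0.0000, prob=0.014324
DDUDUU: Ā=144.8472, payoff=10.1728, prob=0.003069
UDUDUU: Ā=172.8290, payoff=0.0000, prob=0.014324
DUUDUU: Ā=167.6157, payoff=0.0000, prob=0.014324
UUUDUU: Ā=199.9960, payoff=0.0000, prob=0.066845
DDDUUU: Ā=140.8100, payoff=14.2100, prob=0.003069
UDDUUU: Ā=168.0119, payoff=0.0000, prob=0.014324
DUDUUU: Ā=162.7986, payoff=0.0000, prob=0.014324
UUDUUU: Ā=194.2483, payoff=0.0000, prob=0.066845
DDUUUU: Ā=158.2108, payoff=0.0000, prob=0.014324
UDUUUU: Ā=188.7743, payoff=0.0000, prob=0.066845
DUUUUU: Ā=183.5610, payoff=0.0000, prob=0.066845
UUUUUU: Ā=219.0216, payoff=0.0000, prob=0.311943
Price = Σ prob·payoff / R^6 = 0.237346 / 1.126162 = 0.2108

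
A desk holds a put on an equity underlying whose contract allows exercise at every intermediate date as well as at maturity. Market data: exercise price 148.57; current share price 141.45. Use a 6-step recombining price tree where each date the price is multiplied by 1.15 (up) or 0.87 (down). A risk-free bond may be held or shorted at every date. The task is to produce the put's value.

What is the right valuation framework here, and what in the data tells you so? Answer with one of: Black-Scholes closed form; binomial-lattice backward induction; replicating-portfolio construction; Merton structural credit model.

Key observation: with exercise allowed before expiry on a discrete up/down model (6 steps from spot 141.45), the strike-148.57 put's value must be rolled back through the tree testing early exercise at each node.

framework: binomial-lattice backward induction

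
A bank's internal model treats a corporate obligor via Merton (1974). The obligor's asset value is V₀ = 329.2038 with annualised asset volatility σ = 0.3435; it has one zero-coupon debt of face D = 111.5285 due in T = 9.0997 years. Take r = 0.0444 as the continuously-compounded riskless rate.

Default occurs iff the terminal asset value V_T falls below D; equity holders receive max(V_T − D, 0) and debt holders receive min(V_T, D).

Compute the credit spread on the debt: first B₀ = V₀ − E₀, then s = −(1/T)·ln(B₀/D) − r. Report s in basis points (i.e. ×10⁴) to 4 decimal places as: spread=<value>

spread=76.5395

Equity is a call on the firm's assets struck at D = 111.5285:
d₁ = [ln(V₀/D) + (r + σ²/2)T] / (σ√T)
   = [ln(329.2038/111.5285) + (0.0444 + 0.5·0.3435²)·9.0997] / (0.3435·√9.0997)
   = [1.082397 + 0.940874] / 1.036192 = 1.952602
d₂ = d₁ − σ√T = 1.952602 − 1.036192 = 0.916410
N(d₁) = 0.974567,  N(d₂) = 0.820274,  e^(−rT) = 0.667626
E₀ = V₀·N(d₁) − D·e^(−rT)·N(d₂)
   = 329.2038·0.974567 − 111.5285·0.667626·0.820274 = 259.753953
B₀ = V₀ − E₀ = 329.2038 − 259.753953 = 69.449847
spread = −(1/T)·ln(B₀/D) − r = −(1/9.0997)·ln(69.449847/111.5285) − 0.0444 = 0.00765395
in basis points: 0.00765395 × 10⁴ = 76.5395 bp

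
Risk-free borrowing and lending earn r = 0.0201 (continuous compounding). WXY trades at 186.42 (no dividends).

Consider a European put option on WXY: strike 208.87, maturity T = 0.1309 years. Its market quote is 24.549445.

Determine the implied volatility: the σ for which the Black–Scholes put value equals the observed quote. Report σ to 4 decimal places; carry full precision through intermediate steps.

sigma = 0.3520

At σ = 0.3520 the Black–Scholes value reproduces the quote:
σ√T = 0.352·√0.1309 = 0.127354
d₁ = (ln(S/K) + (r+σ²/2)T) / (σ√T) = (ln(186.42/208.87) + (0.0201+0.352²/2)·0.1309) / 0.127354 = (-0.113710 + 0.010741) / 0.127354 = -0.808528
d₂ = d₁ − σ√T = -0.808528 − 0.127354 = -0.935882
e^{−rT} = 0.997372
N(−d₁) = 0.790607,  N(−d₂) = 0.825333
V = K·e^{−rT}·N(−d₂) − S·N(−d₁) = 171.934337 − 147.384892 = 24.549445 (equal to the quote); since ∂V/∂σ > 0 for all σ, the implied volatility is unique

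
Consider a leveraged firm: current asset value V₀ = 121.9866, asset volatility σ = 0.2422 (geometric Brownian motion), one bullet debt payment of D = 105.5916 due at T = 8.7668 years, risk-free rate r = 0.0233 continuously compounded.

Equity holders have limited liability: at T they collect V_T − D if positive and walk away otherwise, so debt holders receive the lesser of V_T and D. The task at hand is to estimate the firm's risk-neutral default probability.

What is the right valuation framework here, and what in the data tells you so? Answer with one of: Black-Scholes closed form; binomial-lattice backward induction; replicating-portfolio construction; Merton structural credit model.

Key observation: the data describe a firm's assets (V₀ = 121.9866, GBM) and a single zero-coupon debt of face 105.5916, so credit quantities follow from equity-as-call in the structural model.

framework: Merton structural credit model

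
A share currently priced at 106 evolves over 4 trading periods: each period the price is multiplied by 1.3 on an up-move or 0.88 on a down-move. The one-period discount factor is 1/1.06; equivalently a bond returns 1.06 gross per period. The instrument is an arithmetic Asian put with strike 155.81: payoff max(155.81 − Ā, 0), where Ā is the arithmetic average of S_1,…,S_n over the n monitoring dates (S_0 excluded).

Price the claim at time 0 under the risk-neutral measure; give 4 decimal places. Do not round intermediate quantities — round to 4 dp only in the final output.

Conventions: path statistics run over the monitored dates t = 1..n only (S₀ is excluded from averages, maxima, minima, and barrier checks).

Under the martingale measure an up-move has probability p* = 0.4286; value the claim as the probability-weighted average of per-path payoffs, discounted 4 periods at R = 1.06.
Enumerate all 2^4 = 16 price paths (U = up ×1.3, D = down ×0.88); each path with k up-moves has probability p*^k·(1−p*)^(4−k).
DDDD: Ā=77.7925, payoff=78.0175, prob=0.106622
UDDD: Ā=114.9208, payoff=40.8892, prob=0.079967
DUDD: Ā=103.7908, payoff=52.0192, prob=0.079967
UUDD: Ā=153.3273, payoff=2.4827, prob=0.059975
DDUD: Ā=93.9964, payoff=61.8136, prob=0.079967
UDUD: Ā=138.8583, payoff=16.9517, prob=0.059975
DUUD: Ā=127.7283, payoff=28.0817, prob=0.059975
UUUD: Ā=188.6895, payoff=0.0000, prob=0.044981
DDDU: Ā=85.3773, payoff=70.4327, prob=0.079967
UDDU: Ā=126.1256, payoff=29.6844, prob=0.059975
DUDU: Ā=114.9956, payoff=40.8144, prob=0.059975
UUDU: Ā=169.8798, payoff=0.0000, prob=0.044981
DDUU: Ā=105.2012, payoff=50.6088, prob=0.059975
UDUU: Ā=155.4108, payoff=0.3992, prob=0.044981
DUUU: Ā=144.2808, payoff=11.5292, prob=0.044981
UUUU: Ā=213.1421, payoff=0.0000, prob=0.033736
Price = Σ prob·payoff / R^4 = 36.973033 / 1.262477 = 29.2861

price = 29.2861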